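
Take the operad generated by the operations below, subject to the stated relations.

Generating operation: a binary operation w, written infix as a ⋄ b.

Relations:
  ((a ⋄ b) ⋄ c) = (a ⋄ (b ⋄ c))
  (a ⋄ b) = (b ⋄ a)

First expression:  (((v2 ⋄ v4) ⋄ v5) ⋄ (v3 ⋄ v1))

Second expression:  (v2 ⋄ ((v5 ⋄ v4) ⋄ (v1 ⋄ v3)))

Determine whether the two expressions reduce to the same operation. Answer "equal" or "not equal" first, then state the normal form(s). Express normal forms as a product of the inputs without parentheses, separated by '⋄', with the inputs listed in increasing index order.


The first expression, normalized: v1 ⋄ v2 ⋄ v3 ⋄ v4 ⋄ v5
The second expression, normalized: v1 ⋄ v2 ⋄ v3 ⋄ v4 ⋄ v5
Same normal form: equal.

equal; the common form is v1 ⋄ v2 ⋄ v3 ⋄ v4 ⋄ v5


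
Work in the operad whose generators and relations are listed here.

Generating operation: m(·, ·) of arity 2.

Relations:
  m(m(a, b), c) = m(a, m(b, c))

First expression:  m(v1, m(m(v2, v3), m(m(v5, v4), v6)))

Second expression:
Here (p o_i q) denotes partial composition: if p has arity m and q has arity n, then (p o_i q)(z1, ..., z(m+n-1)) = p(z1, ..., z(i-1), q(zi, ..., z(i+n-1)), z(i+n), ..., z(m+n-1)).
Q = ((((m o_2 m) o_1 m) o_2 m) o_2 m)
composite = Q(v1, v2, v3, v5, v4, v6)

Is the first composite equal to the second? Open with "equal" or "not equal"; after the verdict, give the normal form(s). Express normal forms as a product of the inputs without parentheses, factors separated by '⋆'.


Normal form of the first expression: v1 ⋆ v2 ⋆ v3 ⋆ v5 ⋆ v4 ⋆ v6
Normal form of the second expression: v1 ⋆ v2 ⋆ v3 ⋆ v5 ⋆ v4 ⋆ v6
One common form — equal.

equal: each reduces to v1 ⋆ v2 ⋆ v3 ⋆ v5 ⋆ v4 ⋆ v6


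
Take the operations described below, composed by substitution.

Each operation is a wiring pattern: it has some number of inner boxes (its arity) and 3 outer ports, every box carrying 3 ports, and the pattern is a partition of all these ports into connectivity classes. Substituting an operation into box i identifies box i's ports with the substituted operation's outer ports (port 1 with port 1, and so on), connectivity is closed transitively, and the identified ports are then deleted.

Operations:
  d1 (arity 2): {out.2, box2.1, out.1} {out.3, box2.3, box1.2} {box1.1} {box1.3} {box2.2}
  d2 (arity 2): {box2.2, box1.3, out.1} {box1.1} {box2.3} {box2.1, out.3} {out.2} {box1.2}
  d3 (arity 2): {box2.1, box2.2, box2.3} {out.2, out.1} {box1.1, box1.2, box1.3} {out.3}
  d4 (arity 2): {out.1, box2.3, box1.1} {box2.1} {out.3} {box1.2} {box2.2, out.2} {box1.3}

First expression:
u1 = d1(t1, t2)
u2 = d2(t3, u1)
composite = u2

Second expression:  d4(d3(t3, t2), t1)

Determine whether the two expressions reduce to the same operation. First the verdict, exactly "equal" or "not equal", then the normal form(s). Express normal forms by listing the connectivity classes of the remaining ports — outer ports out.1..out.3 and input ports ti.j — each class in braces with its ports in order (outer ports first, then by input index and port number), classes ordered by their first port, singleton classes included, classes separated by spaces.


not equal; the first gives {out.1, out.3, t2.1, t3.3} {out.2} {t1.1} {t1.2, t2.3} {t1.3} {t2.2} {t3.1} {t3.2} and the second {out.1, t1.3} {out.2, t1.2} {out.3} {t1.1} {t2.1, t2.2, t2.3} {t3.1, t3.2, t3.3}

Reducing the first expression gives {out.1, out.3, t2.1, t3.3} {out.2} {t1.1} {t1.2, t2.3} {t1.3} {t2.2} {t3.1} {t3.2}
Reducing the second expression gives {out.1, t1.3} {out.2, t1.2} {out.3} {t1.1} {t2.1, t2.2, t2.3} {t3.1, t3.2, t3.3}
They disagree, so not equal.


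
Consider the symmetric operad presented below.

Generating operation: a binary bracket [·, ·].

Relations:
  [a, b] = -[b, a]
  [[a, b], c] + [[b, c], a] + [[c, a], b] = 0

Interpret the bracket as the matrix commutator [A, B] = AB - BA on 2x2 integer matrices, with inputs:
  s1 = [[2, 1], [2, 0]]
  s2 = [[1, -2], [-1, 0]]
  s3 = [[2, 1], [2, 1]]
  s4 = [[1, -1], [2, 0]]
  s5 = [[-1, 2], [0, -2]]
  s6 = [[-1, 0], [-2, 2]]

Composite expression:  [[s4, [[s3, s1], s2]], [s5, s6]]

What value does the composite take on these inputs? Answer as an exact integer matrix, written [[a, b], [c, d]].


[s3, s1] = [[0, -1], [2, 0]]
[[s3, s1], s2] = [[5, 1], [2, -5]]
[s4, [[s3, s1], s2]] = [[-4, 11], [18, 4]]
[s5, s6] = [[-4, 6], [2, 4]]
[[s4, [[s3, s1], s2]], [s5, s6]] = [[-86, 40], [-128, 86]]

[[-86, 40], [-128, 86]]


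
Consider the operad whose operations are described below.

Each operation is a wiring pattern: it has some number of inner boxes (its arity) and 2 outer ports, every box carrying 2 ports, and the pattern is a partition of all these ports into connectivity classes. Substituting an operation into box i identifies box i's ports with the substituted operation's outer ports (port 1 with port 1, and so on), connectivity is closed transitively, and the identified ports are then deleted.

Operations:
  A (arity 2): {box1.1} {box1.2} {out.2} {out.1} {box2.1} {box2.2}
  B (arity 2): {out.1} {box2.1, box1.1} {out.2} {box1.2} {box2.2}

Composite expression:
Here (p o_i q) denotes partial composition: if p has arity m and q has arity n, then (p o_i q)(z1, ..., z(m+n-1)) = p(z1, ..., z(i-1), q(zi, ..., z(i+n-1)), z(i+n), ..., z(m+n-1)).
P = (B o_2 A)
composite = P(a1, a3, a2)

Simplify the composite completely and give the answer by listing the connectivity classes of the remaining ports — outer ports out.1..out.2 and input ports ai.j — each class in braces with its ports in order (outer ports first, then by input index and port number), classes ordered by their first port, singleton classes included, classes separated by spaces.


{out.1} {out.2} {a1.1} {a1.2} {a2.1} {a2.2} {a3.1} {a3.2}

After gluing at B, chains via deleted ports link the a-ports.
after A, the pattern on (a3, a2) reads {out.1} {out.2} {a2.1} {a2.2} {a3.1} {a3.2} (out.j = its outer ports)
after B, the pattern on (a1, a3, a2) reads {out.1} {out.2} {a1.1} {a1.2} {a2.1} {a2.2} {a3.1} {a3.2} (out.j = its outer ports)


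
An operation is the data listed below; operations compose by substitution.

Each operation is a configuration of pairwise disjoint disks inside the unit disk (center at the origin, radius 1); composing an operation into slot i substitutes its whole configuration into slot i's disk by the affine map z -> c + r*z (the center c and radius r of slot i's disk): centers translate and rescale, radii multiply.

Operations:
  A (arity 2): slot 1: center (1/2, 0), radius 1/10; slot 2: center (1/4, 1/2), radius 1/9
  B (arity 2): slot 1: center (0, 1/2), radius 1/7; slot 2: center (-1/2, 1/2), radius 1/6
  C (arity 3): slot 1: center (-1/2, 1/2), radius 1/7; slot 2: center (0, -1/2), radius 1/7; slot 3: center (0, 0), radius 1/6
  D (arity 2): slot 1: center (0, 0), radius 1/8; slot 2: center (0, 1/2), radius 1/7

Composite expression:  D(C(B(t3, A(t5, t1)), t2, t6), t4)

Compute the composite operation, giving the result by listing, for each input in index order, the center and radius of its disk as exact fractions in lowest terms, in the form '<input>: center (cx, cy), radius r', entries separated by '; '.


t1: center (-95/1344, 7/96), radius 1/3024; t2: center (0, -1/16), radius 1/56; t3: center (-1/16, 1/14), radius 1/392; t4: center (0, 1/2), radius 1/7; t5: center (-47/672, 1/14), radius 1/3360; t6: center (0, 0), radius 1/48

Below D, radii multiply path by path; the t-disk centers shift.
input t3: applying the 3 nested substitutions gives center (-1/16, 1/14), radius 1/392
input t5: applying the 4 nested substitutions gives center (-47/672, 1/14), radius 1/3360
input t1: applying the 4 nested substitutions gives center (-95/1344, 7/96), radius 1/3024
input t2: applying the 2 nested substitutions gives center (0, -1/16), radius 1/56
input t6: applying the 2 nested substitutions gives center (0, 0), radius 1/48
input t4: applying the 1 nested substitution gives center (0, 1/2), radius 1/7


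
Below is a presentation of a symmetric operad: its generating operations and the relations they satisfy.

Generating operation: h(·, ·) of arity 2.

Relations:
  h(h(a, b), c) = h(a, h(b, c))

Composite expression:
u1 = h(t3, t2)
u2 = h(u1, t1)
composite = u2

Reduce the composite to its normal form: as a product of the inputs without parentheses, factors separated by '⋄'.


t3 ⋄ t2 ⋄ t1

Key point: h is associative — brackets drop, the t-order remains.
h(t3, t2) spells out as t3 ⋄ t2
h(h(t3, t2), t1) spells out as t3 ⋄ t2 ⋄ t1


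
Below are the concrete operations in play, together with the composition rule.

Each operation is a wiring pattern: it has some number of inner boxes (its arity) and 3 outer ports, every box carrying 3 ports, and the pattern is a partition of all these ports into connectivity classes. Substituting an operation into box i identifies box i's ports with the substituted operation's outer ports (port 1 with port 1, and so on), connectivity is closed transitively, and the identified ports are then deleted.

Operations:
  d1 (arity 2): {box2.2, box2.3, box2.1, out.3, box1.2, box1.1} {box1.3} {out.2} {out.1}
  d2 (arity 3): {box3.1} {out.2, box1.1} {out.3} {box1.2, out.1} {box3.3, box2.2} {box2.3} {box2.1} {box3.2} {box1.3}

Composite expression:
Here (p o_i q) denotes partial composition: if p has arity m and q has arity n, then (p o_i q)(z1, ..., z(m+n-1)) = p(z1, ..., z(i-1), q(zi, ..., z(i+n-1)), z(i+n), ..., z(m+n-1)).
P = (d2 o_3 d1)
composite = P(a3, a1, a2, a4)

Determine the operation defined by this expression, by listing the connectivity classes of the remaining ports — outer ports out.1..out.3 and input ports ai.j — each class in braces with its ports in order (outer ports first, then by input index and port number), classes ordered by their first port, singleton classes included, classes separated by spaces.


Two ports join when wires chain via d2-identified ports.
after d1, the pattern on (a2, a4) reads {out.1} {out.2} {out.3, a2.1, a2.2, a4.1, a4.2, a4.3} {a2.3} (out.j = its outer ports)
after d2, the pattern on (a3, a1, a2, a4) reads {out.1, a3.2} {out.2, a3.1} {out.3} {a1.1} {a1.2, a2.1, a2.2, a4.1, a4.2, a4.3} {a1.3} {a2.3} {a3.3} (out.j = its outer ports)

{out.1, a3.2} {out.2, a3.1} {out.3} {a1.1} {a1.2, a2.1, a2.2, a4.1, a4.2, a4.3} {a1.3} {a2.3} {a3.3}


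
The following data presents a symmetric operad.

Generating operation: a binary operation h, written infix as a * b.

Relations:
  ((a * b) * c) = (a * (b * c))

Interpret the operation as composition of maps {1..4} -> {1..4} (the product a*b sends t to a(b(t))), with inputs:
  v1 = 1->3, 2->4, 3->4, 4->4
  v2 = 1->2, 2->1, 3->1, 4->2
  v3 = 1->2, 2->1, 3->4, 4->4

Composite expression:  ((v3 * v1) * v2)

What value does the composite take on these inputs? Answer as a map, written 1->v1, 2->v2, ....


1->4, 2->4, 3->4, 4->4

(v3 * v1) = 1->4, 2->4, 3->4, 4->4
((v3 * v1) * v2) = 1->4, 2->4, 3->4, 4->4


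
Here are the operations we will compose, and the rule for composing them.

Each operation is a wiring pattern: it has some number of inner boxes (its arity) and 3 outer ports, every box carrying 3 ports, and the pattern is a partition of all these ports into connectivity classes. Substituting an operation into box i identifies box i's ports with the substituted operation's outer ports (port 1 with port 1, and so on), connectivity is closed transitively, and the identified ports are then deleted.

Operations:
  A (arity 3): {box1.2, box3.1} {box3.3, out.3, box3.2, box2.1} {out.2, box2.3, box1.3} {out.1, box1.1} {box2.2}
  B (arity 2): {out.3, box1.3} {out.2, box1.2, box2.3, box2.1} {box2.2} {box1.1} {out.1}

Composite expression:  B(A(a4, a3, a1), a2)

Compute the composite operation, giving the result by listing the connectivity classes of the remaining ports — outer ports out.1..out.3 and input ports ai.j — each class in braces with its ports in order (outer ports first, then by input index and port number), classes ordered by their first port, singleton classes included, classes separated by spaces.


{out.1} {out.2, a2.1, a2.3, a3.3, a4.3} {out.3, a1.2, a1.3, a3.1} {a1.1, a4.2} {a2.2} {a3.2} {a4.1}

Two ports join when wires chain via B-identified ports.
the subtree at A composes to {out.1, a4.1} {out.2, a3.3, a4.3} {out.3, a1.2, a1.3, a3.1} {a1.1, a4.2} {a3.2} on (a4, a3, a1); out.j = own outer ports
the subtree at B composes to {out.1} {out.2, a2.1, a2.3, a3.3, a4.3} {out.3, a1.2, a1.3, a3.1} {a1.1, a4.2} {a2.2} {a3.2} {a4.1} on (a4, a3, a1, a2); out.j = own outer ports


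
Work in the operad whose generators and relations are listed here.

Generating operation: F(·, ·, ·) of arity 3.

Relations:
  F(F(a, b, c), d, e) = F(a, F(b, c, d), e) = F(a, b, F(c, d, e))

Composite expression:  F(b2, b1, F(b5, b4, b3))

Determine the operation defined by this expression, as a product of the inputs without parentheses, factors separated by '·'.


b2 · b1 · b5 · b4 · b3


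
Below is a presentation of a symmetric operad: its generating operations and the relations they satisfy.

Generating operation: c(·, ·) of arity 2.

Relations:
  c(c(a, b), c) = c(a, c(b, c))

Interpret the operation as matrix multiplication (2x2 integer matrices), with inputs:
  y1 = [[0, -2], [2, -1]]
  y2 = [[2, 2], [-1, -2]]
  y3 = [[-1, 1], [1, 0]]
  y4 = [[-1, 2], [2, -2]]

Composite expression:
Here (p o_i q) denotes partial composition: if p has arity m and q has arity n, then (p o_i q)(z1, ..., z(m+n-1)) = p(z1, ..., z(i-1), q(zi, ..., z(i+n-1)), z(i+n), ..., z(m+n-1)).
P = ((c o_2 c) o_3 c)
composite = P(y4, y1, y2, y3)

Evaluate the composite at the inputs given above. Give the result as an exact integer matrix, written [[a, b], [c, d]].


c(y2, y3) = [[0, 2], [-1, -1]]
c(y1, c(y2, y3)) = [[2, 2], [1, 5]]
c(y4, c(y1, c(y2, y3))) = [[0, 8], [2, -6]]

[[0, 8], [2, -6]]


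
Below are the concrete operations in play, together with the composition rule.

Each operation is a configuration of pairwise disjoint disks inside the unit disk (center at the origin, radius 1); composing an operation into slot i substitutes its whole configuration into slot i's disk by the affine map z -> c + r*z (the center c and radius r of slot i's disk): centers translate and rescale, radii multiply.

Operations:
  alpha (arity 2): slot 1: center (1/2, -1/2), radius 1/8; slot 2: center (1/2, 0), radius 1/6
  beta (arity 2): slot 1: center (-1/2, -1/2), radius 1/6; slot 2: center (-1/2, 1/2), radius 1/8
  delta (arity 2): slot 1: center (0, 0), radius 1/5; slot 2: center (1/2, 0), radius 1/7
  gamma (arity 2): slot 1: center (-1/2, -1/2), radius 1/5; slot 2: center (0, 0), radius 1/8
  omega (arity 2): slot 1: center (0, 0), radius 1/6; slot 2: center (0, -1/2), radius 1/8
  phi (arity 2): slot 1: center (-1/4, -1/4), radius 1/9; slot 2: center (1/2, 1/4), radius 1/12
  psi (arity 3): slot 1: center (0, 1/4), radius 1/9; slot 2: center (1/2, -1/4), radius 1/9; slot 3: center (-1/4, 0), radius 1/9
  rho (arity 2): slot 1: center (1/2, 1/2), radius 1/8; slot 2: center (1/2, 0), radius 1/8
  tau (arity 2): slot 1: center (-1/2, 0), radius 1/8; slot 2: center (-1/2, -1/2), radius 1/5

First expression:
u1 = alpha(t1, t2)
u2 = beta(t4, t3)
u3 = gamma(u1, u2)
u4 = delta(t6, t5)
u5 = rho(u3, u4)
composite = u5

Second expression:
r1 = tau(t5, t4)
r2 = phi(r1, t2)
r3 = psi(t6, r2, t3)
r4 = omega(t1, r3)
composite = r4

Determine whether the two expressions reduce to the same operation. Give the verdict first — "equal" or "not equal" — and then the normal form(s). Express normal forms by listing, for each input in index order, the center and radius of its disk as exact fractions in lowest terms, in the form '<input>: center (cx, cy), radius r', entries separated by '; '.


Normal form of the first expression: t1: center (9/20, 17/40), radius 1/320; t2: center (9/20, 7/16), radius 1/240; t3: center (63/128, 65/128), radius 1/512; t4: center (63/128, 63/128), radius 1/384; t5: center (9/16, 0), radius 1/56; t6: center (1/2, 0), radius 1/40
Normal form of the second expression: t1: center (0, 0), radius 1/6; t2: center (5/72, -19/36), radius 1/864; t3: center (-1/32, -1/2), radius 1/72; t4: center (151/2592, -347/648), radius 1/3240; t5: center (151/2592, -77/144), radius 1/5184; t6: center (0, -15/32), radius 1/72
The normal forms differ: not equal.

not equal — first t1: center (9/20, 17/40), radius 1/320; t2: center (9/20, 7/16), radius 1/240; t3: center (63/128, 65/128), radius 1/512; t4: center (63/128, 63/128), radius 1/384; t5: center (9/16, 0), radius 1/56; t6: center (1/2, 0), radius 1/40, second t1: center (0, 0), radius 1/6; t2: center (5/72, -19/36), radius 1/864; t3: center (-1/32, -1/2), radius 1/72; t4: center (151/2592, -347/648), radius 1/3240; t5: center (151/2592, -77/144), radius 1/5184; t6: center (0, -15/32), radius 1/72


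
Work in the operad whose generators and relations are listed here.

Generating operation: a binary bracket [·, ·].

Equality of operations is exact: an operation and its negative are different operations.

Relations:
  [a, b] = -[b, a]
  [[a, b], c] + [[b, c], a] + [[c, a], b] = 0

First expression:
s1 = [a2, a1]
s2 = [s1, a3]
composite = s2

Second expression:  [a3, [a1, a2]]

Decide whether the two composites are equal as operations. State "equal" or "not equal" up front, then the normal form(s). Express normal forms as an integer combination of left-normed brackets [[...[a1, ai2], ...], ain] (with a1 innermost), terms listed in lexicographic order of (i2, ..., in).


equal; both compose to -[[a1, a2], a3]

Reducing the first expression gives -[[a1, a2], a3]
Reducing the second expression gives -[[a1, a2], a3]
Identical normal forms: equal.


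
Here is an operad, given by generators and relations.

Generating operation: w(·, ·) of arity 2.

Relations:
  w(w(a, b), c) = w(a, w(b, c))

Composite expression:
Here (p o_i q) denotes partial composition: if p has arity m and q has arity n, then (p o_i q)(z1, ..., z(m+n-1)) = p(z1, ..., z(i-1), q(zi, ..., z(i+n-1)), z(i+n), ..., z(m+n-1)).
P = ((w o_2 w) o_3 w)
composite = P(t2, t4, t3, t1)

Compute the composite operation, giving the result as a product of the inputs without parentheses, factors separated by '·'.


t2 · t4 · t3 · t1

The w-tree's shape is irrelevant; the t-reading-order decides.
w(t3, t1) linearizes to t3 · t1
w(t4, w(t3, t1)) linearizes to t4 · t3 · t1
w(t2, w(t4, w(t3, t1))) linearizes to t2 · t4 · t3 · t1


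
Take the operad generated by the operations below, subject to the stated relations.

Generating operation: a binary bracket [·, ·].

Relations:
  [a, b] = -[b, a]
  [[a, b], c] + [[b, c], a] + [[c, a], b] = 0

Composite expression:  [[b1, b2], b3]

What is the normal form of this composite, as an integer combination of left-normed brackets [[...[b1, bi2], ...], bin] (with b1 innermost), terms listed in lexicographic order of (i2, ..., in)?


Left-normed coefficients sit on the b1-initial expansion words.
Composite bracket: [[b1, b2], b3]
Each bracket splits as ab - ba, giving 4 signed words (2^2 = 4).
Keep just the words that open with b1:
  sign of b1b2b3 is +1, so it contributes +[[b1, b2], b3]

[[b1, b2], b3]


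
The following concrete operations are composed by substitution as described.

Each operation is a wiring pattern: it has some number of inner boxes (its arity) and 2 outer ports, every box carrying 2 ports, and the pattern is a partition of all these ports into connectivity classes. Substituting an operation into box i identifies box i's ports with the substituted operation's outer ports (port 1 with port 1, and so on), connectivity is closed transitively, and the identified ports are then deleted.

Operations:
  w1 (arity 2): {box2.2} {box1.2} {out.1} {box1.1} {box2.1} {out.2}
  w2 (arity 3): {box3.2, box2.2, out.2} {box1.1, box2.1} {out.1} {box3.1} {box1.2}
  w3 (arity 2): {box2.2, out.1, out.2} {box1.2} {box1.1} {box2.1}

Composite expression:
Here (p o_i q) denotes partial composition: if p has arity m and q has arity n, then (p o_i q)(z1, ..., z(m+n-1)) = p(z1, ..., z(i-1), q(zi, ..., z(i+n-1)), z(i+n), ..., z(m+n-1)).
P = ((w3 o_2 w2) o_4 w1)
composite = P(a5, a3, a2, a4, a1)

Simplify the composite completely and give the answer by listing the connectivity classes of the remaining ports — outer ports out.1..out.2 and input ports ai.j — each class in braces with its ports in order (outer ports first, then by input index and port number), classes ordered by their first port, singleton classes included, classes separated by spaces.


Treat the ports identified at w3 as solder joints: merge, then drop.
w1 over (a4, a1) gives {out.1} {out.2} {a1.1} {a1.2} {a4.1} {a4.2}, out.j being that stage's outer ports
w2 over (a3, a2, a4, a1) gives {out.1} {out.2, a2.2} {a1.1} {a1.2} {a2.1, a3.1} {a3.2} {a4.1} {a4.2}, out.j being that stage's outer ports
w3 over (a5, a3, a2, a4, a1) gives {out.1, out.2, a2.2} {a1.1} {a1.2} {a2.1, a3.1} {a3.2} {a4.1} {a4.2} {a5.1} {a5.2}, out.j being that stage's outer ports

{out.1, out.2, a2.2} {a1.1} {a1.2} {a2.1, a3.1} {a3.2} {a4.1} {a4.2} {a5.1} {a5.2}


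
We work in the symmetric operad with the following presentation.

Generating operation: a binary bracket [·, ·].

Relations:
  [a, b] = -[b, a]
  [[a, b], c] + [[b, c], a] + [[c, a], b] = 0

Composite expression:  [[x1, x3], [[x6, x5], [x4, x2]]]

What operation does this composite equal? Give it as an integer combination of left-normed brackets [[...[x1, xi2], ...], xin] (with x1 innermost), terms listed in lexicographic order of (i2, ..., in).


-[[[[[x1, x3], x2], x4], x5], x6] + [[[[[x1, x3], x2], x4], x6], x5] + [[[[[x1, x3], x4], x2], x5], x6] - [[[[[x1, x3], x4], x2], x6], x5] + [[[[[x1, x3], x5], x6], x2], x4] - [[[[[x1, x3], x5], x6], x4], x2] - [[[[[x1, x3], x6], x5], x2], x4] + [[[[[x1, x3], x6], x5], x4], x2]

A multilinear Lie element is pinned by x1-initial words (x1 innermost).
Composite bracket: [[x1, x3], [[x6, x5], [x4, x2]]]
Applying ab - ba throughout gives 32 signed words (2^5 = 32).
Collect the words opening with x1:
  the word x1x3x2x4x5x6 carries sign -1 and contributes -[[[[[x1, x3], x2], x4], x5], x6]
  the word x1x3x2x4x6x5 carries sign +1 and contributes +[[[[[x1, x3], x2], x4], x6], x5]
  the word x1x3x4x2x5x6 carries sign +1 and contributes +[[[[[x1, x3], x4], x2], x5], x6]
  the word x1x3x4x2x6x5 carries sign -1 and contributes -[[[[[x1, x3], x4], x2], x6], x5]
  the word x1x3x5x6x2x4 carries sign +1 and contributes +[[[[[x1, x3], x5], x6], x2], x4]
  the word x1x3x5x6x4x2 carries sign -1 and contributes -[[[[[x1, x3], x5], x6], x4], x2]
  the word x1x3x6x5x2x4 carries sign -1 and contributes -[[[[[x1, x3], x6], x5], x2], x4]
  the word x1x3x6x5x4x2 carries sign +1 and contributes +[[[[[x1, x3], x6], x5], x4], x2]


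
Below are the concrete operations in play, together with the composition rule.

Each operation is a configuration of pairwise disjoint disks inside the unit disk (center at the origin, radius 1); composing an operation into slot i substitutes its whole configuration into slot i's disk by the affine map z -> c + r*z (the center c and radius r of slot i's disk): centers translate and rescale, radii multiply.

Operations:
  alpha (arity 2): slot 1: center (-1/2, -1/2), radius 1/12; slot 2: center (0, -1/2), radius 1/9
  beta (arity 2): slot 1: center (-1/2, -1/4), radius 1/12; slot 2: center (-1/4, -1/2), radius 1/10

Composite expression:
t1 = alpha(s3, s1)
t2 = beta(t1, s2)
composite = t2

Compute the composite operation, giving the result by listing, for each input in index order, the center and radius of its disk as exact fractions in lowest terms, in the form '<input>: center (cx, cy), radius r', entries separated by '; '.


Follow each s-input down from beta: c' goes to c + r*c', radius to r*r'.
tracing s3 down its 2-map path: center (-13/24, -7/24), radius 1/144
tracing s1 down its 2-map path: center (-1/2, -7/24), radius 1/108
tracing s2 down its 1-map path: center (-1/4, -1/2), radius 1/10

s1: center (-1/2, -7/24), radius 1/108; s2: center (-1/4, -1/2), radius 1/10; s3: center (-13/24, -7/24), radius 1/144


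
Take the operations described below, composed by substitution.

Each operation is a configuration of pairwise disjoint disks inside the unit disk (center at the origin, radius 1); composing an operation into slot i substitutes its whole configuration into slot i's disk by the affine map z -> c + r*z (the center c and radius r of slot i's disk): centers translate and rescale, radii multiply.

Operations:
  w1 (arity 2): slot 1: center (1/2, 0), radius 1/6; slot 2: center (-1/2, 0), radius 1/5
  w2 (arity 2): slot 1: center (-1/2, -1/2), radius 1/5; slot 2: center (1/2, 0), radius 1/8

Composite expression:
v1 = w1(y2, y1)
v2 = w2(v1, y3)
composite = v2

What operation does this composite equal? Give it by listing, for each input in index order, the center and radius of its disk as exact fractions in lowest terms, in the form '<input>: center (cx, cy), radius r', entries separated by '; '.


Affine substitution under w2: radii multiply and y-centers shift.
y2 passes through 2 substitutions, ending at center (-2/5, -1/2), radius 1/30
y1 passes through 2 substitutions, ending at center (-3/5, -1/2), radius 1/25
y3 passes through 1 substitution, ending at center (1/2, 0), radius 1/8

y1: center (-3/5, -1/2), radius 1/25; y2: center (-2/5, -1/2), radius 1/30; y3: center (1/2, 0), radius 1/8


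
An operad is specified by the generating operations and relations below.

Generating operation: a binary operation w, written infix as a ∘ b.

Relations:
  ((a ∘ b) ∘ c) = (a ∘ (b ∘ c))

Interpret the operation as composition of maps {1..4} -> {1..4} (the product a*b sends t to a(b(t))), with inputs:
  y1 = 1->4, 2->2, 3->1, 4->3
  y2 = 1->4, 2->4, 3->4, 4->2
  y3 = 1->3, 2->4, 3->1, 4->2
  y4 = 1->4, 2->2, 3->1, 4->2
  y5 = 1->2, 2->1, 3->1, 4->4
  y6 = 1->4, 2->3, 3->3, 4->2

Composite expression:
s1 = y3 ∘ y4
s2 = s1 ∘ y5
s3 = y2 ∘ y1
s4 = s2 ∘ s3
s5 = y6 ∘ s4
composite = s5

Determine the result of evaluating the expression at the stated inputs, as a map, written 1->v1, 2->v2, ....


(y3 ∘ y4) = 1->2, 2->4, 3->3, 4->4
((y3 ∘ y4) ∘ y5) = 1->4, 2->2, 3->2, 4->4
(y2 ∘ y1) = 1->2, 2->4, 3->4, 4->4
(((y3 ∘ y4) ∘ y5) ∘ (y2 ∘ y1)) = 1->2, 2->4, 3->4, 4->4
(y6 ∘ (((y3 ∘ y4) ∘ y5) ∘ (y2 ∘ y1))) = 1->3, 2->2, 3->2, 4->2

1->3, 2->2, 3->2, 4->2


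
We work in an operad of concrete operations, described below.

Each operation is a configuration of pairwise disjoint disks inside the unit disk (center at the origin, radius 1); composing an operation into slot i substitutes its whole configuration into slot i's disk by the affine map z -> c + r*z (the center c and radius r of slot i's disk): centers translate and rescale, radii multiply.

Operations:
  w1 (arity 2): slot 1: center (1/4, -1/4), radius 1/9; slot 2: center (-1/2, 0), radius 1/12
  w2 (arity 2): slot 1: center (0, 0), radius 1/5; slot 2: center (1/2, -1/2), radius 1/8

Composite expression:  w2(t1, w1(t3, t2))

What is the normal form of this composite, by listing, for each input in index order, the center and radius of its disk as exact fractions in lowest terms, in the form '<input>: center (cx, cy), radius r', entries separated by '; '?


t1: center (0, 0), radius 1/5; t2: center (7/16, -1/2), radius 1/96; t3: center (17/32, -17/32), radius 1/72

Nesting under w2 composes maps z -> c + r*z down each t-path.
t1 passes through 1 substitution, ending at center (0, 0), radius 1/5
t3 passes through 2 substitutions, ending at center (17/32, -17/32), radius 1/72
t2 passes through 2 substitutions, ending at center (7/16, -1/2), radius 1/96


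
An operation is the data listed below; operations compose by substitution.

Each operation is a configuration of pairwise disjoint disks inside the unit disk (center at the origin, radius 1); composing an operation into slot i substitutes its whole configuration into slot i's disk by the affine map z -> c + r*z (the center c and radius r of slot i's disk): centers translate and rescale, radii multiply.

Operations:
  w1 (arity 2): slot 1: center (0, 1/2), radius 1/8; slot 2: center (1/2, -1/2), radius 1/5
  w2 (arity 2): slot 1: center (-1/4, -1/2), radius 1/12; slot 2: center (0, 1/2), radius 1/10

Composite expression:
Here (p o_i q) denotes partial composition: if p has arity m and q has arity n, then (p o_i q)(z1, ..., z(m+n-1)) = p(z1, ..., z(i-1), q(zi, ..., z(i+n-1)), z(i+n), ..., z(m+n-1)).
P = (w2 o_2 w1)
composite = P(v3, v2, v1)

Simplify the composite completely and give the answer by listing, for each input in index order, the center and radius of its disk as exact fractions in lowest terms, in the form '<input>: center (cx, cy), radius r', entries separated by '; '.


Follow each v-input down from w2: c' goes to c + r*c', radius to r*r'.
tracing v3 down its 1-map path: center (-1/4, -1/2), radius 1/12
tracing v2 down its 2-map path: center (0, 11/20), radius 1/80
tracing v1 down its 2-map path: center (1/20, 9/20), radius 1/50

v1: center (1/20, 9/20), radius 1/50; v2: center (0, 11/20), radius 1/80; v3: center (-1/4, -1/2), radius 1/12


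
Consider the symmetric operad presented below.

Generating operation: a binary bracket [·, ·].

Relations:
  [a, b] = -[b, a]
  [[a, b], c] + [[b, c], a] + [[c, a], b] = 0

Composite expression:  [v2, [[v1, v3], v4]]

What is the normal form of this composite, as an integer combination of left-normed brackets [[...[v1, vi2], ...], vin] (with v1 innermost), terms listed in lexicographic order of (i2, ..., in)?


-[[[v1, v3], v4], v2]


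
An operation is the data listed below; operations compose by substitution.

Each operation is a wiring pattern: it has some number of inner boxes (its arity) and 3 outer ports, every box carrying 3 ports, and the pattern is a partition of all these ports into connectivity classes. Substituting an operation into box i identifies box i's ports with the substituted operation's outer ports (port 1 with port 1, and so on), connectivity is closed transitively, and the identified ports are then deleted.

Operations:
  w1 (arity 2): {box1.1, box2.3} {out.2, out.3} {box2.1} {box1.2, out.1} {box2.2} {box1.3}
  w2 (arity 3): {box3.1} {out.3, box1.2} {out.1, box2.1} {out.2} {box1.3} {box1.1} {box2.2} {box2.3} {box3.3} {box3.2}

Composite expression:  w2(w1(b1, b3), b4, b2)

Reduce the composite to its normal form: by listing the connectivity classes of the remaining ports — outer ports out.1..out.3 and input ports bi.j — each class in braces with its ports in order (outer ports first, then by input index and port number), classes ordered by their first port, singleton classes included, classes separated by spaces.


{out.1, b4.1} {out.2} {out.3} {b1.1, b3.3} {b1.2} {b1.3} {b2.1} {b2.2} {b2.3} {b3.1} {b3.2} {b4.2} {b4.3}


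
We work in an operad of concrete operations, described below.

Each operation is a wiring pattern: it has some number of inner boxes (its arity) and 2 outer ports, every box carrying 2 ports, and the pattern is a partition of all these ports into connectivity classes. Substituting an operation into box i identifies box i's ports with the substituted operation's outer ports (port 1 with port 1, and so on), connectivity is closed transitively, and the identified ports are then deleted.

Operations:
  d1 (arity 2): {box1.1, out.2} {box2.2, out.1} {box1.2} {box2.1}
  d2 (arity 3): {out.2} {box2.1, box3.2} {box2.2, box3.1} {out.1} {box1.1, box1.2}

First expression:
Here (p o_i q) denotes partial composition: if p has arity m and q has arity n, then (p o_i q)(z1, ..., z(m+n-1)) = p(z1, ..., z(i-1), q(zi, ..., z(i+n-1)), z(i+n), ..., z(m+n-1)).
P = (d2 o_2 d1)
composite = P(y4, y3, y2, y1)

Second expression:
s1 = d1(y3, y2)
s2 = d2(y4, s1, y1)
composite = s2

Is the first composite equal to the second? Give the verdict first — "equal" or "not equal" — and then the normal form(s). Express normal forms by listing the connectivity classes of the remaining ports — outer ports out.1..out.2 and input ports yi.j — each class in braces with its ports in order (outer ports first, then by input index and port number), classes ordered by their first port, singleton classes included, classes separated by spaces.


equal: each reduces to {out.1} {out.2} {y1.1, y3.1} {y1.2, y2.2} {y2.1} {y3.2} {y4.1, y4.2}

The first expression, normalized: {out.1} {out.2} {y1.1, y3.1} {y1.2, y2.2} {y2.1} {y3.2} {y4.1, y4.2}
The second expression, normalized: {out.1} {out.2} {y1.1, y3.1} {y1.2, y2.2} {y2.1} {y3.2} {y4.1, y4.2}
Identical normal forms: equal.


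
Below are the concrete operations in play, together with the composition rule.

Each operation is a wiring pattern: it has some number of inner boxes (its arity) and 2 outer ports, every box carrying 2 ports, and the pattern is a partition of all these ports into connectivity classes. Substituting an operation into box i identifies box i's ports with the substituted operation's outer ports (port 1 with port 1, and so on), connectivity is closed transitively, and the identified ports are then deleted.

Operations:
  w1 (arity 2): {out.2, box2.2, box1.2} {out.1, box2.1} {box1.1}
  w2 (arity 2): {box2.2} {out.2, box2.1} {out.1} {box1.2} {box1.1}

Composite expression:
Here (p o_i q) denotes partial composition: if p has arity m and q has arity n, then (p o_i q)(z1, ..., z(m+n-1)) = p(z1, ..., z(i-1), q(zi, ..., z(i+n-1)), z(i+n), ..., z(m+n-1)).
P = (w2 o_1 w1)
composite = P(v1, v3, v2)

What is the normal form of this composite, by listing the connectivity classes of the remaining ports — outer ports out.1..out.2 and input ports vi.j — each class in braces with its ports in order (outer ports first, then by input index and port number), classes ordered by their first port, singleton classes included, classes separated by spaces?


{out.1} {out.2, v2.1} {v1.1} {v1.2, v3.2} {v2.2} {v3.1}


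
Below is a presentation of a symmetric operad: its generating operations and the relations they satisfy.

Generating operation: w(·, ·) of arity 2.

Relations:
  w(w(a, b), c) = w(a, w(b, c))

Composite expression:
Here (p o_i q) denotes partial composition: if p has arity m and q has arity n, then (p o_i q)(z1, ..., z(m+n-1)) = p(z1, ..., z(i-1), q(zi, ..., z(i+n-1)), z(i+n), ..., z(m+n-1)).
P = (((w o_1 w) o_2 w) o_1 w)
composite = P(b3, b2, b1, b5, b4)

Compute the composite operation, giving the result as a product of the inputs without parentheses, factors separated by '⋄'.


b3 ⋄ b2 ⋄ b1 ⋄ b5 ⋄ b4

Key point: w is associative — brackets drop, the b-order remains.
w(b3, b2) unparenthesizes to b3 ⋄ b2
w(b1, b5) unparenthesizes to b1 ⋄ b5
w(w(b3, b2), w(b1, b5)) unparenthesizes to b3 ⋄ b2 ⋄ b1 ⋄ b5
w(w(w(b3, b2), w(b1, b5)), b4) unparenthesizes to b3 ⋄ b2 ⋄ b1 ⋄ b5 ⋄ b4


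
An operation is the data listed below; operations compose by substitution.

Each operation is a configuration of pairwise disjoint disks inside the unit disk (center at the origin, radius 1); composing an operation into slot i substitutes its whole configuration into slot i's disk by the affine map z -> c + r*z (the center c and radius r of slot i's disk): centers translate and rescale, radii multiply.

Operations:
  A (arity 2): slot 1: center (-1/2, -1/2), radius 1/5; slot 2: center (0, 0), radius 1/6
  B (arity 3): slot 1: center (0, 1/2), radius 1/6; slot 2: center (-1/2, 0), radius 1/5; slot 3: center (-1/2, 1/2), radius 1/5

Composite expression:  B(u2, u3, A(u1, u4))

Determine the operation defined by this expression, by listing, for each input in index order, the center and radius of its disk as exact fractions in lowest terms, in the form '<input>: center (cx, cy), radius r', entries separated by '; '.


u1: center (-3/5, 2/5), radius 1/25; u2: center (0, 1/2), radius 1/6; u3: center (-1/2, 0), radius 1/5; u4: center (-1/2, 1/2), radius 1/30

Nesting under B composes maps z -> c + r*z down each u-path.
for u2, the 1-step affine chain lands on center (0, 1/2), radius 1/6
for u3, the 1-step affine chain lands on center (-1/2, 0), radius 1/5
for u1, the 2-step affine chain lands on center (-3/5, 2/5), radius 1/25
for u4, the 2-step affine chain lands on center (-1/2, 1/2), radius 1/30


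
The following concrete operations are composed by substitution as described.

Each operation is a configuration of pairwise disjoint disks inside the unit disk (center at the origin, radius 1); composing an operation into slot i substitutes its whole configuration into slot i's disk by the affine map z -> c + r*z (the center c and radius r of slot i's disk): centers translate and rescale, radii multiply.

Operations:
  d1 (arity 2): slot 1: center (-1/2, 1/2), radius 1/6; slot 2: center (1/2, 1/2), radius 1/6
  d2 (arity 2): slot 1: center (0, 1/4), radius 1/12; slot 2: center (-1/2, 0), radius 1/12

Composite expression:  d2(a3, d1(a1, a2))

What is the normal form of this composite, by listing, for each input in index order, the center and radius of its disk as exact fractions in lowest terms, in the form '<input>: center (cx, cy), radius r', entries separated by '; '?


a1: center (-13/24, 1/24), radius 1/72; a2: center (-11/24, 1/24), radius 1/72; a3: center (0, 1/4), radius 1/12


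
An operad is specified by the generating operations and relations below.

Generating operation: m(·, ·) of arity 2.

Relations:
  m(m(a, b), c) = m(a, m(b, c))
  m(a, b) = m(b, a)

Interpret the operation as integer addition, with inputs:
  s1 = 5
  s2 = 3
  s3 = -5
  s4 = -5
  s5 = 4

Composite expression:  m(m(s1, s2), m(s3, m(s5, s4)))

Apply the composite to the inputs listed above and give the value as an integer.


2

m(s1, s2) = 8
m(s5, s4) = -1
m(s3, m(s5, s4)) = -6
m(m(s1, s2), m(s3, m(s5, s4))) = 2


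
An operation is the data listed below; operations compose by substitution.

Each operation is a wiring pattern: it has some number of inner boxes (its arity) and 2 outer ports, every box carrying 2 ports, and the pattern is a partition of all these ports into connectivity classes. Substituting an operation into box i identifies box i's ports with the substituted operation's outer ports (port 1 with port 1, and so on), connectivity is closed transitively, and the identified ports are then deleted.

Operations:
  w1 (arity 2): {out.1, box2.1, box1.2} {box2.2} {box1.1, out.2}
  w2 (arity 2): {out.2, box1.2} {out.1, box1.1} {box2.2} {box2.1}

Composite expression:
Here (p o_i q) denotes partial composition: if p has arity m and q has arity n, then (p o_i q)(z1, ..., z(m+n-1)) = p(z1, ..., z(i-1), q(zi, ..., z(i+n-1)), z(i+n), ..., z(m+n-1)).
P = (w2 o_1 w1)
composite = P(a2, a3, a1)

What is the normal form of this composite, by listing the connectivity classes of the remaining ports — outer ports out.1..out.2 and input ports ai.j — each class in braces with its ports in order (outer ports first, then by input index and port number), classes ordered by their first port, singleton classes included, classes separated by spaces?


{out.1, a2.2, a3.1} {out.2, a2.1} {a1.1} {a1.2} {a3.2}


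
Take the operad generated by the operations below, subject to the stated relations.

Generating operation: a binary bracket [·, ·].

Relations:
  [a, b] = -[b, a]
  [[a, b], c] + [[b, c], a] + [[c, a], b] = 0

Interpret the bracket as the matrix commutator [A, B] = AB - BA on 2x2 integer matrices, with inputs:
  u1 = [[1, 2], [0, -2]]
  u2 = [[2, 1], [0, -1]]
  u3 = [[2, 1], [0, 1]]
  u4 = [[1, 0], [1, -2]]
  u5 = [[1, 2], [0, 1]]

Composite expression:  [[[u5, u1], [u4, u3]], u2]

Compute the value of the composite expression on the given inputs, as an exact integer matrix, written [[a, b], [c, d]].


[[0, 24], [0, 0]]

[u5, u1] = [[0, -6], [0, 0]]
[u4, u3] = [[-1, 3], [1, 1]]
[[u5, u1], [u4, u3]] = [[-6, -12], [0, 6]]
[[[u5, u1], [u4, u3]], u2] = [[0, 24], [0, 0]]


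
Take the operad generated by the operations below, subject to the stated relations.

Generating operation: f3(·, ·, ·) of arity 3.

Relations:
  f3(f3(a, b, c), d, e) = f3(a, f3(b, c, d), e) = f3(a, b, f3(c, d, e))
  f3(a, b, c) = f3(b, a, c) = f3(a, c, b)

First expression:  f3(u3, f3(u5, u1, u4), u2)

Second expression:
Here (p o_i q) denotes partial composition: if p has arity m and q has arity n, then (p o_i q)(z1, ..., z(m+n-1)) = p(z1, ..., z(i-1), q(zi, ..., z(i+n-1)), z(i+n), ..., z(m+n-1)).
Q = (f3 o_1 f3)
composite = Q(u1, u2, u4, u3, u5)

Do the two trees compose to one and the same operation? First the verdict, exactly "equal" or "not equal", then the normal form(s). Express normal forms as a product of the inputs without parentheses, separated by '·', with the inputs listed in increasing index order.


Normal form of the first expression: u1 · u2 · u3 · u4 · u5
Normal form of the second expression: u1 · u2 · u3 · u4 · u5
Identical normal forms: equal.

equal: each reduces to u1 · u2 · u3 · u4 · u5
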